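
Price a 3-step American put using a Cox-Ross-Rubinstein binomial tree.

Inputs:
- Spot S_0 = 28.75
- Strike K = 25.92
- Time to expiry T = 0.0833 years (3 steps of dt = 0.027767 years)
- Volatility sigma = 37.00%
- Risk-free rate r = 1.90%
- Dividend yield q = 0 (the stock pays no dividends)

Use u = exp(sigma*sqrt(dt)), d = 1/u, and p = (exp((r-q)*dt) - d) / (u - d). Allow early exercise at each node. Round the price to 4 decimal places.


dt = T/N = 0.027767
u = exp(sigma*sqrt(dt)) = 1.063595; d = 1/u = 0.940208
p = (exp((r-q)*dt) - d) / (u - d) = 0.488868
Discount per step: exp(-r*dt) = 0.999473
Stock lattice S(k, i) with i counting down-moves:
  k=0: S(0,0) = 28.7500
  k=1: S(1,0) = 30.5783; S(1,1) = 27.0310
  k=2: S(2,0) = 32.5230; S(2,1) = 28.7500; S(2,2) = 25.4147
  k=3: S(3,0) = 34.5913; S(3,1) = 30.5783; S(3,2) = 27.0310; S(3,3) = 23.8951
Terminal payoffs V(N, i) = max(K - S_T, 0):
  V(3,0) = 0.000000; V(3,1) = 0.000000; V(3,2) = 0.000000; V(3,3) = 2.024868
Backward induction: V(k, i) = exp(-r*dt) * [p * V(k+1, i) + (1-p) * V(k+1, i+1)]; then take max(V_cont, immediate exercise) for American.
  V(2,0) = exp(-r*dt) * [p*0.000000 + (1-p)*0.000000] = 0.000000; exercise = 0.000000; V(2,0) = max -> 0.000000
  V(2,1) = exp(-r*dt) * [p*0.000000 + (1-p)*0.000000] = 0.000000; exercise = 0.000000; V(2,1) = max -> 0.000000
  V(2,2) = exp(-r*dt) * [p*0.000000 + (1-p)*2.024868] = 1.034428; exercise = 0.505266; V(2,2) = max -> 1.034428
  V(1,0) = exp(-r*dt) * [p*0.000000 + (1-p)*0.000000] = 0.000000; exercise = 0.000000; V(1,0) = max -> 0.000000
  V(1,1) = exp(-r*dt) * [p*0.000000 + (1-p)*1.034428] = 0.528450; exercise = 0.000000; V(1,1) = max -> 0.528450
  V(0,0) = exp(-r*dt) * [p*0.000000 + (1-p)*0.528450] = 0.269965; exercise = 0.000000; V(0,0) = max -> 0.269965

Answer: Price = V(0,0) = 0.2700


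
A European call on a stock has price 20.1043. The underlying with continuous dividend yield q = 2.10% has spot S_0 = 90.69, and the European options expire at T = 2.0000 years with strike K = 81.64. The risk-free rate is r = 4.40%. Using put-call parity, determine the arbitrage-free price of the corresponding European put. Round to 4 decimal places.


Answer: Put price = 7.9071

Derivation:
Put-call parity: C - P = S_0 * exp(-qT) - K * exp(-rT).
S_0 * exp(-qT) = 90.6900 * 0.95886978 = 86.95990040
K * exp(-rT) = 81.6400 * 0.91576088 = 74.76271798
P = C - S*exp(-qT) + K*exp(-rT)
P = 20.1043 - 86.95990040 + 74.76271798 = 7.9071


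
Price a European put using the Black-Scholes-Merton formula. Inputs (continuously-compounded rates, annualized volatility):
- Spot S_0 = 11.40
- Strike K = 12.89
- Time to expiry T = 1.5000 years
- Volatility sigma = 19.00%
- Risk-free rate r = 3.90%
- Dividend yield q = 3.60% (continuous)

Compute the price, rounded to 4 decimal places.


d1 = (ln(S/K) + (r - q + 0.5*sigma^2) * T) / (sigma * sqrt(T)) = -0.39219108
d2 = d1 - sigma * sqrt(T) = -0.62489260
exp(-rT) = 0.94317824; exp(-qT) = 0.94743211
P = K * exp(-rT) * N(-d2) - S_0 * exp(-qT) * N(-d1)
N(-d1) = 0.65254148; N(-d2) = 0.73397923
P = 12.8900 * 0.94317824 * 0.73397923 - 11.4000 * 0.94743211 * 0.65254148 = 1.8755

Answer: Price = 1.8755


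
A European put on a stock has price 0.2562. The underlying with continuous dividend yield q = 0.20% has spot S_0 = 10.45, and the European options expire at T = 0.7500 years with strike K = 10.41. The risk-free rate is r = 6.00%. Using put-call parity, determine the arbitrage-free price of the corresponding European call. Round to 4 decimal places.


Answer: Call price = 0.7386

Derivation:
Put-call parity: C - P = S_0 * exp(-qT) - K * exp(-rT).
S_0 * exp(-qT) = 10.4500 * 0.99850112 = 10.43433675
K * exp(-rT) = 10.4100 * 0.95599748 = 9.95193379
C = P + S*exp(-qT) - K*exp(-rT)
C = 0.2562 + 10.43433675 - 9.95193379 = 0.7386


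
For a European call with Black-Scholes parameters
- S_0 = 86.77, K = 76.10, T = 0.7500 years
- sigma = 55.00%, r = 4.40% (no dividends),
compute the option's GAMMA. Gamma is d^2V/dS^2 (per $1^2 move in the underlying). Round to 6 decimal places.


d1 = 0.5829141936; d2 = 0.1066002215
phi(d1) = 0.3366090834; exp(-qT) = 1.0000000000; exp(-rT) = 0.9675385596
Gamma = exp(-qT) * phi(d1) / (S * sigma * sqrt(T)) = 1.0000000000 * 0.3366090834 / (86.7700 * 0.5500 * 0.8660254038) = 0.008144

Answer: Gamma = 0.008144


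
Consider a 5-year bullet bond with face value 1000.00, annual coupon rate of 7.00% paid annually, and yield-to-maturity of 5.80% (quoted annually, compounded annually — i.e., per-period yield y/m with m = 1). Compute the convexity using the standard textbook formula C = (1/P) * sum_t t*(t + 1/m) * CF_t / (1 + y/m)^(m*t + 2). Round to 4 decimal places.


Answer: Convexity = 22.5706

Derivation:
Coupon per period c = face * coupon_rate / m = 70.000000
Periods per year m = 1; per-period yield y/m = 0.058000
Number of cashflows N = 5
Cashflows (t years, CF_t, discount factor 1/(1+y/m)^(m*t), PV):
  t = 1.0000: CF_t = 70.000000, DF = 0.945180, PV = 66.162571
  t = 2.0000: CF_t = 70.000000, DF = 0.893364, PV = 62.535511
  t = 3.0000: CF_t = 70.000000, DF = 0.844390, PV = 59.107289
  t = 4.0000: CF_t = 70.000000, DF = 0.798100, PV = 55.867002
  t = 5.0000: CF_t = 1070.000000, DF = 0.754348, PV = 807.152208
Price P = sum_t PV_t = 1050.824581
Convexity numerator sum_t t*(t + 1/m) * CF_t / (1+y/m)^(m*t + 2):
  t = 1.0000: term = 118.214577
  t = 2.0000: term = 335.202014
  t = 3.0000: term = 633.652201
  t = 4.0000: term = 998.191873
  t = 5.0000: term = 21632.432563
Convexity = (1/P) * sum = 23717.693227 / 1050.824581 = 22.570554


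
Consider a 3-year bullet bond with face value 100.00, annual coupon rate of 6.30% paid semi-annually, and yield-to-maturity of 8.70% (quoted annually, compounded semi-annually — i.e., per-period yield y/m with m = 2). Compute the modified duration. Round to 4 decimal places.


Answer: Modified duration = 2.6561

Derivation:
Coupon per period c = face * coupon_rate / m = 3.150000
Periods per year m = 2; per-period yield y/m = 0.043500
Number of cashflows N = 6
Cashflows (t years, CF_t, discount factor 1/(1+y/m)^(m*t), PV):
  t = 0.5000: CF_t = 3.150000, DF = 0.958313, PV = 3.018687
  t = 1.0000: CF_t = 3.150000, DF = 0.918365, PV = 2.892848
  t = 1.5000: CF_t = 3.150000, DF = 0.880081, PV = 2.772255
  t = 2.0000: CF_t = 3.150000, DF = 0.843393, PV = 2.656689
  t = 2.5000: CF_t = 3.150000, DF = 0.808235, PV = 2.545941
  t = 3.0000: CF_t = 103.150000, DF = 0.774543, PV = 79.894064
Price P = sum_t PV_t = 93.780484
First compute Macaulay numerator sum_t t * PV_t:
  t * PV_t at t = 0.5000: 1.509344
  t * PV_t at t = 1.0000: 2.892848
  t * PV_t at t = 1.5000: 4.158383
  t * PV_t at t = 2.0000: 5.313378
  t * PV_t at t = 2.5000: 6.364852
  t * PV_t at t = 3.0000: 239.682191
Macaulay duration D = 259.920996 / 93.780484 = 2.771589
Modified duration = D / (1 + y/m) = 2.771589 / (1 + 0.043500) = 2.656051


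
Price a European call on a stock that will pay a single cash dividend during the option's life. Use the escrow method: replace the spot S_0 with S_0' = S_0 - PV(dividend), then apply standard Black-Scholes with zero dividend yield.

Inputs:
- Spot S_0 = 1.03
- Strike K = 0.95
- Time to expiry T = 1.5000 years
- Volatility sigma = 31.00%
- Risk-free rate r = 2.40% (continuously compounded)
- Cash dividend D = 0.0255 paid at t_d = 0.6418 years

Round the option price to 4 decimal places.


PV(D) = D * exp(-r * t_d) = 0.0255 * 0.98471482 = 0.02511023
S_0' = S_0 - PV(D) = 1.0300 - 0.02511023 = 1.00488977
d1 = (ln(S_0'/K) + (r + sigma^2/2)*T) / (sigma*sqrt(T)) = 0.43260136
d2 = d1 - sigma*sqrt(T) = 0.05293045
exp(-rT) = 0.96464029
N(d1) = 0.66734780; N(d2) = 0.52110634
C = S_0' * N(d1) - K * exp(-rT) * N(d2) = 1.00488977 * 0.66734780 - 0.9500 * 0.96464029 * 0.52110634 = 0.1931

Answer: Price = 0.1931


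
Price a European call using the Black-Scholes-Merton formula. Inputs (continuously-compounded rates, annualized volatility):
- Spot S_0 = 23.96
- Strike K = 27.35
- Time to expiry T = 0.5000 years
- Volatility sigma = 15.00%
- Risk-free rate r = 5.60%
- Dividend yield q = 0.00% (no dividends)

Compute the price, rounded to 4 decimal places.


Answer: Price = 0.2299

Derivation:
d1 = (ln(S/K) + (r - q + 0.5*sigma^2) * T) / (sigma * sqrt(T)) = -0.93060679
d2 = d1 - sigma * sqrt(T) = -1.03667281
exp(-rT) = 0.97238837; exp(-qT) = 1.00000000
C = S_0 * exp(-qT) * N(d1) - K * exp(-rT) * N(d2)
N(d1) = 0.17602850; N(d2) = 0.14994418
C = 23.9600 * 1.00000000 * 0.17602850 - 27.3500 * 0.97238837 * 0.14994418 = 0.2299


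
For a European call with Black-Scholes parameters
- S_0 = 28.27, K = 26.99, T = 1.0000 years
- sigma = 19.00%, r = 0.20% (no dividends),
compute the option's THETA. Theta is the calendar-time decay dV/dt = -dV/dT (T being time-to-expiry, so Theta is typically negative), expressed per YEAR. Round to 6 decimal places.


Answer: Theta = -1.038325

Derivation:
d1 = 0.3493933930; d2 = 0.1593933930
phi(d1) = 0.3753199545; exp(-qT) = 1.0000000000; exp(-rT) = 0.9980019987
Theta = -S*exp(-qT)*phi(d1)*sigma/(2*sqrt(T)) - r*K*exp(-rT)*N(d2) + q*S*exp(-qT)*N(d1)
N(d1) = 0.6366030036; N(d2) = 0.5633205280; sqrt(T) = 1.0000000000
Term 1 = -28.2700 * 1.0000000000 * 0.3753199545 * 0.1900 / (2 * 1.0000000000) = -1.0079780358
Term 2 = -0.0020 * 26.9900 * 0.9980019987 * 0.5633205280 = -0.0303472868
Term 3 = 0 (no dividend yield, q = 0)
Theta = -1.0079780358 + (-0.0303472868) + (0.0000000000) = -1.038325


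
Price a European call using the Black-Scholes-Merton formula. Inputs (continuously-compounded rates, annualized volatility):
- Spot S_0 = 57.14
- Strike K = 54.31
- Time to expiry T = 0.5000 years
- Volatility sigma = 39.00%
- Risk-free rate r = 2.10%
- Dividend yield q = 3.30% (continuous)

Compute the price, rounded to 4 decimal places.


Answer: Price = 7.3389

Derivation:
d1 = (ln(S/K) + (r - q + 0.5*sigma^2) * T) / (sigma * sqrt(T)) = 0.30032466
d2 = d1 - sigma * sqrt(T) = 0.02455301
exp(-rT) = 0.98955493; exp(-qT) = 0.98363538
C = S_0 * exp(-qT) * N(d1) - K * exp(-rT) * N(d2)
N(d1) = 0.61803524; N(d2) = 0.50979425
C = 57.1400 * 0.98363538 * 0.61803524 - 54.3100 * 0.98955493 * 0.50979425 = 7.3389


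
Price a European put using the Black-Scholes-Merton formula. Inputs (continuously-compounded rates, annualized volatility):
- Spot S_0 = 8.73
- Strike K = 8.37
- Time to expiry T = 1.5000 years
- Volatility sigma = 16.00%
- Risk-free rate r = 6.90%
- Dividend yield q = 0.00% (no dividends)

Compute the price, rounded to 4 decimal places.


Answer: Price = 0.2106

Derivation:
d1 = (ln(S/K) + (r - q + 0.5*sigma^2) * T) / (sigma * sqrt(T)) = 0.84105009
d2 = d1 - sigma * sqrt(T) = 0.64509091
exp(-rT) = 0.90167602; exp(-qT) = 1.00000000
P = K * exp(-rT) * N(-d2) - S_0 * exp(-qT) * N(-d1)
N(-d1) = 0.20015994; N(-d2) = 0.25943414
P = 8.3700 * 0.90167602 * 0.25943414 - 8.7300 * 1.00000000 * 0.20015994 = 0.2106


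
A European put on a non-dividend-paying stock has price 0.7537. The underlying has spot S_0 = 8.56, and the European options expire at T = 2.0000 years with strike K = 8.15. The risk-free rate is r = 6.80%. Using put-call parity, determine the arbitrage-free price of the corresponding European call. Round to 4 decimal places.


Answer: Call price = 2.2000

Derivation:
Put-call parity: C - P = S_0 * exp(-qT) - K * exp(-rT).
S_0 * exp(-qT) = 8.5600 * 1.00000000 = 8.56000000
K * exp(-rT) = 8.1500 * 0.87284263 = 7.11366745
C = P + S*exp(-qT) - K*exp(-rT)
C = 0.7537 + 8.56000000 - 7.11366745 = 2.2000


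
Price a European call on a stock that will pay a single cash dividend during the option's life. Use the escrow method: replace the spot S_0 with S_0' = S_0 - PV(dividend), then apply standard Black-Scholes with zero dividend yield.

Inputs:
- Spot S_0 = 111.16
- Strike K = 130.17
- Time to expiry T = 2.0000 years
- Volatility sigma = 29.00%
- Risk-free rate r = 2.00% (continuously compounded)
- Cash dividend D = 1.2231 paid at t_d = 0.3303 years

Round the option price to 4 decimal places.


PV(D) = D * exp(-r * t_d) = 1.2231 * 0.99341577 = 1.21504683
S_0' = S_0 - PV(D) = 111.1600 - 1.21504683 = 109.94495317
d1 = (ln(S_0'/K) + (r + sigma^2/2)*T) / (sigma*sqrt(T)) = -0.10914187
d2 = d1 - sigma*sqrt(T) = -0.51926380
exp(-rT) = 0.96078944
N(d1) = 0.45654498; N(d2) = 0.30178840
C = S_0' * N(d1) - K * exp(-rT) * N(d2) = 109.94495317 * 0.45654498 - 130.1700 * 0.96078944 * 0.30178840 = 12.4514

Answer: Price = 12.4514


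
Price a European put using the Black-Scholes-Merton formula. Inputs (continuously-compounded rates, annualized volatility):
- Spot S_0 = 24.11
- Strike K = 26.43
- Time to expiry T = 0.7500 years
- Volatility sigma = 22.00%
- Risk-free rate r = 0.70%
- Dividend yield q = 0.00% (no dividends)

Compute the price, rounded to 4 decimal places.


Answer: Price = 3.1970

Derivation:
d1 = (ln(S/K) + (r - q + 0.5*sigma^2) * T) / (sigma * sqrt(T)) = -0.35939024
d2 = d1 - sigma * sqrt(T) = -0.54991583
exp(-rT) = 0.99476376; exp(-qT) = 1.00000000
P = K * exp(-rT) * N(-d2) - S_0 * exp(-qT) * N(-d1)
N(-d1) = 0.64034841; N(-d2) = 0.70881145
P = 26.4300 * 0.99476376 * 0.70881145 - 24.1100 * 1.00000000 * 0.64034841 = 3.1970


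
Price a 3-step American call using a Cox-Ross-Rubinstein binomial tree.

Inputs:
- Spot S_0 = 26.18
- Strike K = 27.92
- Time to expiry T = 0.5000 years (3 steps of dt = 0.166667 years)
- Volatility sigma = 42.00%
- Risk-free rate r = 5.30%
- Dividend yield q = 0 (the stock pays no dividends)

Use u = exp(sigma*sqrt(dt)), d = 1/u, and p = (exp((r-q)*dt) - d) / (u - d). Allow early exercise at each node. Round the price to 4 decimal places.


dt = T/N = 0.166667
u = exp(sigma*sqrt(dt)) = 1.187042; d = 1/u = 0.842430
p = (exp((r-q)*dt) - d) / (u - d) = 0.482985
Discount per step: exp(-r*dt) = 0.991206
Stock lattice S(k, i) with i counting down-moves:
  k=0: S(0,0) = 26.1800
  k=1: S(1,0) = 31.0768; S(1,1) = 22.0548
  k=2: S(2,0) = 36.8894; S(2,1) = 26.1800; S(2,2) = 18.5797
  k=3: S(3,0) = 43.7893; S(3,1) = 31.0768; S(3,2) = 22.0548; S(3,3) = 15.6521
Terminal payoffs V(N, i) = max(S_T - K, 0):
  V(3,0) = 15.869261; V(3,1) = 3.156753; V(3,2) = 0.000000; V(3,3) = 0.000000
Backward induction: V(k, i) = exp(-r*dt) * [p * V(k+1, i) + (1-p) * V(k+1, i+1)]; then take max(V_cont, immediate exercise) for American.
  V(2,0) = exp(-r*dt) * [p*15.869261 + (1-p)*3.156753] = 9.214943; exercise = 8.969403; V(2,0) = max -> 9.214943
  V(2,1) = exp(-r*dt) * [p*3.156753 + (1-p)*0.000000] = 1.511255; exercise = 0.000000; V(2,1) = max -> 1.511255
  V(2,2) = exp(-r*dt) * [p*0.000000 + (1-p)*0.000000] = 0.000000; exercise = 0.000000; V(2,2) = max -> 0.000000
  V(1,0) = exp(-r*dt) * [p*9.214943 + (1-p)*1.511255] = 5.186008; exercise = 3.156753; V(1,0) = max -> 5.186008
  V(1,1) = exp(-r*dt) * [p*1.511255 + (1-p)*0.000000] = 0.723494; exercise = 0.000000; V(1,1) = max -> 0.723494
  V(0,0) = exp(-r*dt) * [p*5.186008 + (1-p)*0.723494] = 2.853504; exercise = 0.000000; V(0,0) = max -> 2.853504

Answer: Price = V(0,0) = 2.8535


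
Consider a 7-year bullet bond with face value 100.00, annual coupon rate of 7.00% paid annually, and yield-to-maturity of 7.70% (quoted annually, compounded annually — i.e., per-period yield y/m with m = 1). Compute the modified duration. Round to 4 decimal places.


Answer: Modified duration = 5.3298

Derivation:
Coupon per period c = face * coupon_rate / m = 7.000000
Periods per year m = 1; per-period yield y/m = 0.077000
Number of cashflows N = 7
Cashflows (t years, CF_t, discount factor 1/(1+y/m)^(m*t), PV):
  t = 1.0000: CF_t = 7.000000, DF = 0.928505, PV = 6.499536
  t = 2.0000: CF_t = 7.000000, DF = 0.862122, PV = 6.034852
  t = 3.0000: CF_t = 7.000000, DF = 0.800484, PV = 5.603391
  t = 4.0000: CF_t = 7.000000, DF = 0.743254, PV = 5.202777
  t = 5.0000: CF_t = 7.000000, DF = 0.690115, PV = 4.830805
  t = 6.0000: CF_t = 7.000000, DF = 0.640775, PV = 4.485427
  t = 7.0000: CF_t = 107.000000, DF = 0.594963, PV = 63.661058
Price P = sum_t PV_t = 96.317847
First compute Macaulay numerator sum_t t * PV_t:
  t * PV_t at t = 1.0000: 6.499536
  t * PV_t at t = 2.0000: 12.069704
  t * PV_t at t = 3.0000: 16.810173
  t * PV_t at t = 4.0000: 20.811109
  t * PV_t at t = 5.0000: 24.154026
  t * PV_t at t = 6.0000: 26.912564
  t * PV_t at t = 7.0000: 445.627409
Macaulay duration D = 552.884520 / 96.317847 = 5.740208
Modified duration = D / (1 + y/m) = 5.740208 / (1 + 0.077000) = 5.329813


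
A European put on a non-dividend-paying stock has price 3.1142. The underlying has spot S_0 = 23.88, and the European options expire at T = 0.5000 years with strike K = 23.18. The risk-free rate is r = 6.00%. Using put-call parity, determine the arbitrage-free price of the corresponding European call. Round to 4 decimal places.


Answer: Call price = 4.4993

Derivation:
Put-call parity: C - P = S_0 * exp(-qT) - K * exp(-rT).
S_0 * exp(-qT) = 23.8800 * 1.00000000 = 23.88000000
K * exp(-rT) = 23.1800 * 0.97044553 = 22.49492747
C = P + S*exp(-qT) - K*exp(-rT)
C = 3.1142 + 23.88000000 - 22.49492747 = 4.4993


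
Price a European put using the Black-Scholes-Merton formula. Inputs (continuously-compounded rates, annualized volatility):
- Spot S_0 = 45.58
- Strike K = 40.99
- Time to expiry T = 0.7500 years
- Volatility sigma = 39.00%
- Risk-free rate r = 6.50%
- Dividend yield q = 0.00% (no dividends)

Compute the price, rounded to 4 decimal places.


d1 = (ln(S/K) + (r - q + 0.5*sigma^2) * T) / (sigma * sqrt(T)) = 0.62747135
d2 = d1 - sigma * sqrt(T) = 0.28972144
exp(-rT) = 0.95241920; exp(-qT) = 1.00000000
P = K * exp(-rT) * N(-d2) - S_0 * exp(-qT) * N(-d1)
N(-d1) = 0.26517516; N(-d2) = 0.38601468
P = 40.9900 * 0.95241920 * 0.38601468 - 45.5800 * 1.00000000 * 0.26517516 = 2.9832

Answer: Price = 2.9832


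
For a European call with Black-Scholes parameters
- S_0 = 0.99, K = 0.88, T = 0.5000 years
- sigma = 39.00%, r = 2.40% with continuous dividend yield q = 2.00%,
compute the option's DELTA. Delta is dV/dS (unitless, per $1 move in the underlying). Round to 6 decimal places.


Answer: Delta = 0.709292

Derivation:
d1 = 0.5722417033; d2 = 0.2964700586
phi(d1) = 0.3386904158; exp(-qT) = 0.9900498337; exp(-rT) = 0.9880717129
N(d1) = 0.7164208809
Delta = exp(-qT) * N(d1) = 0.9900498337 * 0.7164208809 = 0.709292


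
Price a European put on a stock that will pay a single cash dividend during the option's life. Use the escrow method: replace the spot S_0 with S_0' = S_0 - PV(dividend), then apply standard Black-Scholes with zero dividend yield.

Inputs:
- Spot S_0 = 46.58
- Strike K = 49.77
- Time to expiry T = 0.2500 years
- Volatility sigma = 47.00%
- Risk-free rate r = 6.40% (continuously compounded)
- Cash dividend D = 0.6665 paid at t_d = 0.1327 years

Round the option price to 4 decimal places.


Answer: Price = 6.1341

Derivation:
PV(D) = D * exp(-r * t_d) = 0.6665 * 0.99154316 = 0.66086352
S_0' = S_0 - PV(D) = 46.5800 - 0.66086352 = 45.91913648
d1 = (ln(S_0'/K) + (r + sigma^2/2)*T) / (sigma*sqrt(T)) = -0.15709764
d2 = d1 - sigma*sqrt(T) = -0.39209764
exp(-rT) = 0.98412732
N(-d1) = 0.56241605; N(-d2) = 0.65250697
P = K * exp(-rT) * N(-d2) - S_0' * N(-d1) = 49.7700 * 0.98412732 * 0.65250697 - 45.91913648 * 0.56241605 = 6.1341


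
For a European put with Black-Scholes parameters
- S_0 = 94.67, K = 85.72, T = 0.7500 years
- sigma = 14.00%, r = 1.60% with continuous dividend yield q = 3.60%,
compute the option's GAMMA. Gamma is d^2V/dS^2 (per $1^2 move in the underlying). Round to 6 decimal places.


d1 = 0.7560070997; d2 = 0.6347635432
phi(d1) = 0.2997783530; exp(-qT) = 0.9733612415; exp(-rT) = 0.9880717129
Gamma = exp(-qT) * phi(d1) / (S * sigma * sqrt(T)) = 0.9733612415 * 0.2997783530 / (94.6700 * 0.1400 * 0.8660254038) = 0.025422

Answer: Gamma = 0.025422


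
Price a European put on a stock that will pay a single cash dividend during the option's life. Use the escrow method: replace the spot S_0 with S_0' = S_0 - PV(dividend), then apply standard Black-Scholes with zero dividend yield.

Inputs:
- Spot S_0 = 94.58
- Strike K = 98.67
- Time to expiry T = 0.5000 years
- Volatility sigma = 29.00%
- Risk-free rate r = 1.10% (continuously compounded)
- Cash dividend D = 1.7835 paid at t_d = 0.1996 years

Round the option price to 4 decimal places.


PV(D) = D * exp(-r * t_d) = 1.7835 * 0.99780681 = 1.77958844
S_0' = S_0 - PV(D) = 94.5800 - 1.77958844 = 92.80041156
d1 = (ln(S_0'/K) + (r + sigma^2/2)*T) / (sigma*sqrt(T)) = -0.16972940
d2 = d1 - sigma*sqrt(T) = -0.37479036
exp(-rT) = 0.99451510
N(-d1) = 0.56738852; N(-d2) = 0.64609181
P = K * exp(-rT) * N(-d2) - S_0' * N(-d1) = 98.6700 * 0.99451510 * 0.64609181 - 92.80041156 * 0.56738852 = 10.7463

Answer: Price = 10.7463


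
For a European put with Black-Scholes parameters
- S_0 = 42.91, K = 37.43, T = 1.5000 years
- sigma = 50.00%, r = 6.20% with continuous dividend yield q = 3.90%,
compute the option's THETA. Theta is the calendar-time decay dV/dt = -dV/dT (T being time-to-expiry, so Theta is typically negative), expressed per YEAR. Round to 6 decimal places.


Answer: Theta = -2.137019

Derivation:
d1 = 0.5856442194; d2 = -0.0267282163
phi(d1) = 0.3360725872; exp(-qT) = 0.9431782404; exp(-rT) = 0.9111935003
Theta = -S*exp(-qT)*phi(d1)*sigma/(2*sqrt(T)) + r*K*exp(-rT)*N(-d2) - q*S*exp(-qT)*N(-d1)
N(-d1) = 0.2790573131; N(-d2) = 0.5106617461; sqrt(T) = 1.2247448714
Term 1 = -42.9100 * 0.9431782404 * 0.3360725872 * 0.5000 / (2 * 1.2247448714) = -2.7763854248
Term 2 = 0.0620 * 37.4300 * 0.9111935003 * 0.5106617461 = 1.0798301659
Term 3 = -0.0390 * 42.9100 * 0.9431782404 * 0.2790573131 = -0.4404638826
Theta = -2.7763854248 + (1.0798301659) + (-0.4404638826) = -2.137019


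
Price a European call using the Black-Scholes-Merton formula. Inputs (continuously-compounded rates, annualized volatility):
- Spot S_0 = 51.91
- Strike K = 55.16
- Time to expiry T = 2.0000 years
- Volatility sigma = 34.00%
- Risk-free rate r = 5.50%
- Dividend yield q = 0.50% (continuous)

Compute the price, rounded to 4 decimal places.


Answer: Price = 10.5973

Derivation:
d1 = (ln(S/K) + (r - q + 0.5*sigma^2) * T) / (sigma * sqrt(T)) = 0.32209420
d2 = d1 - sigma * sqrt(T) = -0.15873841
exp(-rT) = 0.89583414; exp(-qT) = 0.99004983
C = S_0 * exp(-qT) * N(d1) - K * exp(-rT) * N(d2)
N(d1) = 0.62630934; N(d2) = 0.43693749
C = 51.9100 * 0.99004983 * 0.62630934 - 55.1600 * 0.89583414 * 0.43693749 = 10.5973


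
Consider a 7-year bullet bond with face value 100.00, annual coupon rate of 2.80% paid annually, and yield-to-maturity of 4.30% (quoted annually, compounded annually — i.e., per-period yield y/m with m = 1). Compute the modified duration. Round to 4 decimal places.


Coupon per period c = face * coupon_rate / m = 2.800000
Periods per year m = 1; per-period yield y/m = 0.043000
Number of cashflows N = 7
Cashflows (t years, CF_t, discount factor 1/(1+y/m)^(m*t), PV):
  t = 1.0000: CF_t = 2.800000, DF = 0.958773, PV = 2.684564
  t = 2.0000: CF_t = 2.800000, DF = 0.919245, PV = 2.573887
  t = 3.0000: CF_t = 2.800000, DF = 0.881347, PV = 2.467772
  t = 4.0000: CF_t = 2.800000, DF = 0.845012, PV = 2.366033
  t = 5.0000: CF_t = 2.800000, DF = 0.810174, PV = 2.268488
  t = 6.0000: CF_t = 2.800000, DF = 0.776773, PV = 2.174965
  t = 7.0000: CF_t = 102.800000, DF = 0.744749, PV = 76.560182
Price P = sum_t PV_t = 91.095890
First compute Macaulay numerator sum_t t * PV_t:
  t * PV_t at t = 1.0000: 2.684564
  t * PV_t at t = 2.0000: 5.147773
  t * PV_t at t = 3.0000: 7.403317
  t * PV_t at t = 4.0000: 9.464132
  t * PV_t at t = 5.0000: 11.342440
  t * PV_t at t = 6.0000: 13.049787
  t * PV_t at t = 7.0000: 535.921272
Macaulay duration D = 585.013286 / 91.095890 = 6.421950
Modified duration = D / (1 + y/m) = 6.421950 / (1 + 0.043000) = 6.157191

Answer: Modified duration = 6.1572


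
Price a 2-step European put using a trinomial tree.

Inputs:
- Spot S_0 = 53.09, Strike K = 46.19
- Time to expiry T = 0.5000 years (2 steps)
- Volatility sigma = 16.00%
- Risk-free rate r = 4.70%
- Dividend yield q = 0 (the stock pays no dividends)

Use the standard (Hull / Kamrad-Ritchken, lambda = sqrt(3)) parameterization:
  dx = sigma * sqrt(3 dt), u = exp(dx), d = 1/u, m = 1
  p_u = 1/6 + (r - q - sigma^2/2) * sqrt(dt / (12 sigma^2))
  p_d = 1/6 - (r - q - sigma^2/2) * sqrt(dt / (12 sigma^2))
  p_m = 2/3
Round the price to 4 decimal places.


dt = T/N = 0.250000; dx = sigma*sqrt(3*dt) = 0.138564
u = exp(dx) = 1.148623; d = 1/u = 0.870607
p_u = 0.197519, p_m = 0.666667, p_d = 0.135815
Discount per step: exp(-r*dt) = 0.988319
Stock lattice S(k, j) with j the centered position index:
  k=0: S(0,+0) = 53.0900
  k=1: S(1,-1) = 46.2206; S(1,+0) = 53.0900; S(1,+1) = 60.9804
  k=2: S(2,-2) = 40.2400; S(2,-1) = 46.2206; S(2,+0) = 53.0900; S(2,+1) = 60.9804; S(2,+2) = 70.0435
Terminal payoffs V(N, j) = max(K - S_T, 0):
  V(2,-2) = 5.950043; V(2,-1) = 0.000000; V(2,+0) = 0.000000; V(2,+1) = 0.000000; V(2,+2) = 0.000000
Backward induction: V(k, j) = exp(-r*dt) * [p_u * V(k+1, j+1) + p_m * V(k+1, j) + p_d * V(k+1, j-1)]
  V(1,-1) = exp(-r*dt) * [p_u*0.000000 + p_m*0.000000 + p_d*5.950043] = 0.798663
  V(1,+0) = exp(-r*dt) * [p_u*0.000000 + p_m*0.000000 + p_d*0.000000] = 0.000000
  V(1,+1) = exp(-r*dt) * [p_u*0.000000 + p_m*0.000000 + p_d*0.000000] = 0.000000
  V(0,+0) = exp(-r*dt) * [p_u*0.000000 + p_m*0.000000 + p_d*0.798663] = 0.107203

Answer: Price = V(0,0) = 0.1072


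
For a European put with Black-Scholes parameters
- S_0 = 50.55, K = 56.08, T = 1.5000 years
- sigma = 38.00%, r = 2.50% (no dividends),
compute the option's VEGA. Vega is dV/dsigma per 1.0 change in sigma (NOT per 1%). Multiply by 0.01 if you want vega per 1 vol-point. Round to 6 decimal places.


Answer: Vega = 24.598565

Derivation:
d1 = 0.0902093414; d2 = -0.3751937097
phi(d1) = 0.3973223370; exp(-qT) = 1.0000000000; exp(-rT) = 0.9631944177
Vega = S * exp(-qT) * phi(d1) * sqrt(T) = 50.5500 * 1.0000000000 * 0.3973223370 * 1.2247448714 = 24.598565


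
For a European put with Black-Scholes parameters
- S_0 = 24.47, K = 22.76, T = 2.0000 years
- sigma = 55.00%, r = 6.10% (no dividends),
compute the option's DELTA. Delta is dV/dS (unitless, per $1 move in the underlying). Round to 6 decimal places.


d1 = 0.6388944633; d2 = -0.1389229960
phi(d1) = 0.3252921424; exp(-qT) = 1.0000000000; exp(-rT) = 0.8851483685
N(-d1) = 0.2614457951
Delta = -exp(-qT) * N(-d1) = -1.0000000000 * 0.2614457951 = -0.261446

Answer: Delta = -0.261446


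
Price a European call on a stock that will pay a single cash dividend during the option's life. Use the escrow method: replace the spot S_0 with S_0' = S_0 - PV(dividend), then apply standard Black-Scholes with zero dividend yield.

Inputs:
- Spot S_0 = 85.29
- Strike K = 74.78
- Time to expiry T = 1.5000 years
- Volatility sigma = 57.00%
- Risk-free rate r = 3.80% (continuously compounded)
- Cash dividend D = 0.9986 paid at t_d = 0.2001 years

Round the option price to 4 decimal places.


PV(D) = D * exp(-r * t_d) = 0.9986 * 0.99242504 = 0.99103564
S_0' = S_0 - PV(D) = 85.2900 - 0.99103564 = 84.29896436
d1 = (ln(S_0'/K) + (r + sigma^2/2)*T) / (sigma*sqrt(T)) = 0.60233685
d2 = d1 - sigma*sqrt(T) = -0.09576773
exp(-rT) = 0.94459407
N(d1) = 0.72652503; N(d2) = 0.46185252
C = S_0' * N(d1) - K * exp(-rT) * N(d2) = 84.29896436 * 0.72652503 - 74.7800 * 0.94459407 * 0.46185252 = 28.6215

Answer: Price = 28.6215


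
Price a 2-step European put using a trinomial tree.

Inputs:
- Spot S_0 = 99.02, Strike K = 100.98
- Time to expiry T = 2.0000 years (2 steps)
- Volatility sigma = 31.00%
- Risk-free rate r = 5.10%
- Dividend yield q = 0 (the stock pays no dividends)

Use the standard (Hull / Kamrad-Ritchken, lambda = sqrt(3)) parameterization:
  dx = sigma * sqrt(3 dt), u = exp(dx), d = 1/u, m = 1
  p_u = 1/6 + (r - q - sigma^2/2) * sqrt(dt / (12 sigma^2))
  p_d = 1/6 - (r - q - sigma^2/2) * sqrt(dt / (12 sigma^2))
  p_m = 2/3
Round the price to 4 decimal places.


dt = T/N = 1.000000; dx = sigma*sqrt(3*dt) = 0.536936
u = exp(dx) = 1.710757; d = 1/u = 0.584537
p_u = 0.169414, p_m = 0.666667, p_d = 0.163920
Discount per step: exp(-r*dt) = 0.950279
Stock lattice S(k, j) with j the centered position index:
  k=0: S(0,+0) = 99.0200
  k=1: S(1,-1) = 57.8808; S(1,+0) = 99.0200; S(1,+1) = 169.3991
  k=2: S(2,-2) = 33.8335; S(2,-1) = 57.8808; S(2,+0) = 99.0200; S(2,+1) = 169.3991; S(2,+2) = 289.8007
Terminal payoffs V(N, j) = max(K - S_T, 0):
  V(2,-2) = 67.146537; V(2,-1) = 43.099178; V(2,+0) = 1.960000; V(2,+1) = 0.000000; V(2,+2) = 0.000000
Backward induction: V(k, j) = exp(-r*dt) * [p_u * V(k+1, j+1) + p_m * V(k+1, j) + p_d * V(k+1, j-1)]
  V(1,-1) = exp(-r*dt) * [p_u*1.960000 + p_m*43.099178 + p_d*67.146537] = 38.079063
  V(1,+0) = exp(-r*dt) * [p_u*0.000000 + p_m*1.960000 + p_d*43.099178] = 7.955226
  V(1,+1) = exp(-r*dt) * [p_u*0.000000 + p_m*0.000000 + p_d*1.960000] = 0.305308
  V(0,+0) = exp(-r*dt) * [p_u*0.305308 + p_m*7.955226 + p_d*38.079063] = 11.020488

Answer: Price = V(0,0) = 11.0205


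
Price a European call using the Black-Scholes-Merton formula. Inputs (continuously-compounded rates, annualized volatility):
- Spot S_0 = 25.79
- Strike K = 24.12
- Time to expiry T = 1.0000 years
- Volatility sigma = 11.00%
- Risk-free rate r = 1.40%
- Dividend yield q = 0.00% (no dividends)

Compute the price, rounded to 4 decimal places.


d1 = (ln(S/K) + (r - q + 0.5*sigma^2) * T) / (sigma * sqrt(T)) = 0.79086771
d2 = d1 - sigma * sqrt(T) = 0.68086771
exp(-rT) = 0.98609754; exp(-qT) = 1.00000000
C = S_0 * exp(-qT) * N(d1) - K * exp(-rT) * N(d2)
N(d1) = 0.78548940; N(d2) = 0.75202240
C = 25.7900 * 1.00000000 * 0.78548940 - 24.1200 * 0.98609754 * 0.75202240 = 2.3712

Answer: Price = 2.3712


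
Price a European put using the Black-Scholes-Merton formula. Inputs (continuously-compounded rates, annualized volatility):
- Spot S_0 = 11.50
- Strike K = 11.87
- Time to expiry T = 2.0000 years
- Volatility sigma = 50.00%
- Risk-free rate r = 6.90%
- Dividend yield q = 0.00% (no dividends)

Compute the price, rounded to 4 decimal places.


Answer: Price = 2.4701

Derivation:
d1 = (ln(S/K) + (r - q + 0.5*sigma^2) * T) / (sigma * sqrt(T)) = 0.50393072
d2 = d1 - sigma * sqrt(T) = -0.20317606
exp(-rT) = 0.87109869; exp(-qT) = 1.00000000
P = K * exp(-rT) * N(-d2) - S_0 * exp(-qT) * N(-d1)
N(-d1) = 0.30715503; N(-d2) = 0.58050129
P = 11.8700 * 0.87109869 * 0.58050129 - 11.5000 * 1.00000000 * 0.30715503 = 2.4701


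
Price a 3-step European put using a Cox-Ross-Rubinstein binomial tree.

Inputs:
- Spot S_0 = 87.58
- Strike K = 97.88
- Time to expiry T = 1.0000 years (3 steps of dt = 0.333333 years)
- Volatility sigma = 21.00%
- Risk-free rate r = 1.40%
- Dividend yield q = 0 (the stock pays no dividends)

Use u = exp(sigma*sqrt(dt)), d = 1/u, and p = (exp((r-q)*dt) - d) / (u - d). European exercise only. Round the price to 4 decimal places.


dt = T/N = 0.333333
u = exp(sigma*sqrt(dt)) = 1.128900; d = 1/u = 0.885818
p = (exp((r-q)*dt) - d) / (u - d) = 0.488969
Discount per step: exp(-r*dt) = 0.995344
Stock lattice S(k, i) with i counting down-moves:
  k=0: S(0,0) = 87.5800
  k=1: S(1,0) = 98.8690; S(1,1) = 77.5800
  k=2: S(2,0) = 111.6133; S(2,1) = 87.5800; S(2,2) = 68.7217
  k=3: S(3,0) = 126.0002; S(3,1) = 98.8690; S(3,2) = 77.5800; S(3,3) = 60.8750
Terminal payoffs V(N, i) = max(K - S_T, 0):
  V(3,0) = 0.000000; V(3,1) = 0.000000; V(3,2) = 20.300043; V(3,3) = 37.005036
Backward induction: V(k, i) = exp(-r*dt) * [p * V(k+1, i) + (1-p) * V(k+1, i+1)].
  V(2,0) = exp(-r*dt) * [p*0.000000 + (1-p)*0.000000] = 0.000000
  V(2,1) = exp(-r*dt) * [p*0.000000 + (1-p)*20.300043] = 10.325653
  V(2,2) = exp(-r*dt) * [p*20.300043 + (1-p)*37.005036] = 28.702554
  V(1,0) = exp(-r*dt) * [p*0.000000 + (1-p)*10.325653] = 5.252161
  V(1,1) = exp(-r*dt) * [p*10.325653 + (1-p)*28.702554] = 19.625022
  V(0,0) = exp(-r*dt) * [p*5.252161 + (1-p)*19.625022] = 12.538489

Answer: Price = V(0,0) = 12.5385


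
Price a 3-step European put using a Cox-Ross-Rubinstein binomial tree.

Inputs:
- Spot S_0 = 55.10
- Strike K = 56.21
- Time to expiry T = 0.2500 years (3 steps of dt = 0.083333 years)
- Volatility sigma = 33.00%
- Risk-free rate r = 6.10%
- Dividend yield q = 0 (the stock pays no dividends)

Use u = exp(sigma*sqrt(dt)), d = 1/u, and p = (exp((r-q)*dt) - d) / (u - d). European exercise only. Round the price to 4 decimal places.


dt = T/N = 0.083333
u = exp(sigma*sqrt(dt)) = 1.099948; d = 1/u = 0.909134
p = (exp((r-q)*dt) - d) / (u - d) = 0.502910
Discount per step: exp(-r*dt) = 0.994930
Stock lattice S(k, i) with i counting down-moves:
  k=0: S(0,0) = 55.1000
  k=1: S(1,0) = 60.6071; S(1,1) = 50.0933
  k=2: S(2,0) = 66.6647; S(2,1) = 55.1000; S(2,2) = 45.5415
  k=3: S(3,0) = 73.3277; S(3,1) = 60.6071; S(3,2) = 50.0933; S(3,3) = 41.4033
Terminal payoffs V(N, i) = max(K - S_T, 0):
  V(3,0) = 0.000000; V(3,1) = 0.000000; V(3,2) = 6.116717; V(3,3) = 14.806669
Backward induction: V(k, i) = exp(-r*dt) * [p * V(k+1, i) + (1-p) * V(k+1, i+1)].
  V(2,0) = exp(-r*dt) * [p*0.000000 + (1-p)*0.000000] = 0.000000
  V(2,1) = exp(-r*dt) * [p*0.000000 + (1-p)*6.116717] = 3.025140
  V(2,2) = exp(-r*dt) * [p*6.116717 + (1-p)*14.806669] = 10.383485
  V(1,0) = exp(-r*dt) * [p*0.000000 + (1-p)*3.025140] = 1.496141
  V(1,1) = exp(-r*dt) * [p*3.025140 + (1-p)*10.383485] = 6.649011
  V(0,0) = exp(-r*dt) * [p*1.496141 + (1-p)*6.649011] = 4.037006

Answer: Price = V(0,0) = 4.0370


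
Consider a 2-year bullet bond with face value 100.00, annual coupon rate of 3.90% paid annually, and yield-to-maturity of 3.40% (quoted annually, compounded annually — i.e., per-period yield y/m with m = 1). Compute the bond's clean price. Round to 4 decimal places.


Coupon per period c = face * coupon_rate / m = 3.900000
Periods per year m = 1; per-period yield y/m = 0.034000
Number of cashflows N = 2
Cashflows (t years, CF_t, discount factor 1/(1+y/m)^(m*t), PV):
  t = 1.0000: CF_t = 3.900000, DF = 0.967118, PV = 3.771760
  t = 2.0000: CF_t = 103.900000, DF = 0.935317, PV = 97.179457
Price P = sum_t PV_t = 100.951218

Answer: Price = 100.9512


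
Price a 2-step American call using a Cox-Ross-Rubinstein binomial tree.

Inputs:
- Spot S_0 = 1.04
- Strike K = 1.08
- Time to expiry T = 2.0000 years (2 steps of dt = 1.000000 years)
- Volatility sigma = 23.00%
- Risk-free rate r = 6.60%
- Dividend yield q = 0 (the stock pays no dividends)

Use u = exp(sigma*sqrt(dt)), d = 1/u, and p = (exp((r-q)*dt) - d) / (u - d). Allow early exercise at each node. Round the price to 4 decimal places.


Answer: Price = V(0,0) = 0.1730

Derivation:
dt = T/N = 1.000000
u = exp(sigma*sqrt(dt)) = 1.258600; d = 1/u = 0.794534
p = (exp((r-q)*dt) - d) / (u - d) = 0.589771
Discount per step: exp(-r*dt) = 0.936131
Stock lattice S(k, i) with i counting down-moves:
  k=0: S(0,0) = 1.0400
  k=1: S(1,0) = 1.3089; S(1,1) = 0.8263
  k=2: S(2,0) = 1.6474; S(2,1) = 1.0400; S(2,2) = 0.6565
Terminal payoffs V(N, i) = max(S_T - K, 0):
  V(2,0) = 0.567437; V(2,1) = 0.000000; V(2,2) = 0.000000
Backward induction: V(k, i) = exp(-r*dt) * [p * V(k+1, i) + (1-p) * V(k+1, i+1)]; then take max(V_cont, immediate exercise) for American.
  V(1,0) = exp(-r*dt) * [p*0.567437 + (1-p)*0.000000] = 0.313284; exercise = 0.228944; V(1,0) = max -> 0.313284
  V(1,1) = exp(-r*dt) * [p*0.000000 + (1-p)*0.000000] = 0.000000; exercise = 0.000000; V(1,1) = max -> 0.000000
  V(0,0) = exp(-r*dt) * [p*0.313284 + (1-p)*0.000000] = 0.172965; exercise = 0.000000; V(0,0) = max -> 0.172965


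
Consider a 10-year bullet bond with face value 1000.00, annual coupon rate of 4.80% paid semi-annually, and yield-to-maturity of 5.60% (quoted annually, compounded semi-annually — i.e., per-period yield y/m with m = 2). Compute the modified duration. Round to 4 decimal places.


Coupon per period c = face * coupon_rate / m = 24.000000
Periods per year m = 2; per-period yield y/m = 0.028000
Number of cashflows N = 20
Cashflows (t years, CF_t, discount factor 1/(1+y/m)^(m*t), PV):
  t = 0.5000: CF_t = 24.000000, DF = 0.972763, PV = 23.346304
  t = 1.0000: CF_t = 24.000000, DF = 0.946267, PV = 22.710412
  t = 1.5000: CF_t = 24.000000, DF = 0.920493, PV = 22.091840
  t = 2.0000: CF_t = 24.000000, DF = 0.895422, PV = 21.490117
  t = 2.5000: CF_t = 24.000000, DF = 0.871033, PV = 20.904783
  t = 3.0000: CF_t = 24.000000, DF = 0.847308, PV = 20.335392
  t = 3.5000: CF_t = 24.000000, DF = 0.824230, PV = 19.781510
  t = 4.0000: CF_t = 24.000000, DF = 0.801780, PV = 19.242714
  t = 4.5000: CF_t = 24.000000, DF = 0.779941, PV = 18.718593
  t = 5.0000: CF_t = 24.000000, DF = 0.758698, PV = 18.208748
  t = 5.5000: CF_t = 24.000000, DF = 0.738033, PV = 17.712790
  t = 6.0000: CF_t = 24.000000, DF = 0.717931, PV = 17.230341
  t = 6.5000: CF_t = 24.000000, DF = 0.698376, PV = 16.761032
  t = 7.0000: CF_t = 24.000000, DF = 0.679354, PV = 16.304506
  t = 7.5000: CF_t = 24.000000, DF = 0.660851, PV = 15.860414
  t = 8.0000: CF_t = 24.000000, DF = 0.642851, PV = 15.428418
  t = 8.5000: CF_t = 24.000000, DF = 0.625341, PV = 15.008189
  t = 9.0000: CF_t = 24.000000, DF = 0.608309, PV = 14.599406
  t = 9.5000: CF_t = 24.000000, DF = 0.591740, PV = 14.201757
  t = 10.0000: CF_t = 1024.000000, DF = 0.575622, PV = 589.437366
Price P = sum_t PV_t = 939.374633
First compute Macaulay numerator sum_t t * PV_t:
  t * PV_t at t = 0.5000: 11.673152
  t * PV_t at t = 1.0000: 22.710412
  t * PV_t at t = 1.5000: 33.137761
  t * PV_t at t = 2.0000: 42.980234
  t * PV_t at t = 2.5000: 52.261958
  t * PV_t at t = 3.0000: 61.006177
  t * PV_t at t = 3.5000: 69.235285
  t * PV_t at t = 4.0000: 76.970856
  t * PV_t at t = 4.5000: 84.233670
  t * PV_t at t = 5.0000: 91.043742
  t * PV_t at t = 5.5000: 97.420347
  t * PV_t at t = 6.0000: 103.382044
  t * PV_t at t = 6.5000: 108.946707
  t * PV_t at t = 7.0000: 114.131540
  t * PV_t at t = 7.5000: 118.953106
  t * PV_t at t = 8.0000: 123.427347
  t * PV_t at t = 8.5000: 127.569607
  t * PV_t at t = 9.0000: 131.394651
  t * PV_t at t = 9.5000: 134.916687
  t * PV_t at t = 10.0000: 5894.373660
Macaulay duration D = 7499.768942 / 939.374633 = 7.983789
Modified duration = D / (1 + y/m) = 7.983789 / (1 + 0.028000) = 7.766332

Answer: Modified duration = 7.7663


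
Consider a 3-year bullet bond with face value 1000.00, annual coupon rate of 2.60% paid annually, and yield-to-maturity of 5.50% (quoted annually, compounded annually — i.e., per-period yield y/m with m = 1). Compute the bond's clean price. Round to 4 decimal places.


Answer: Price = 921.7599

Derivation:
Coupon per period c = face * coupon_rate / m = 26.000000
Periods per year m = 1; per-period yield y/m = 0.055000
Number of cashflows N = 3
Cashflows (t years, CF_t, discount factor 1/(1+y/m)^(m*t), PV):
  t = 1.0000: CF_t = 26.000000, DF = 0.947867, PV = 24.644550
  t = 2.0000: CF_t = 26.000000, DF = 0.898452, PV = 23.359763
  t = 3.0000: CF_t = 1026.000000, DF = 0.851614, PV = 873.755619
Price P = sum_t PV_t = 921.759932


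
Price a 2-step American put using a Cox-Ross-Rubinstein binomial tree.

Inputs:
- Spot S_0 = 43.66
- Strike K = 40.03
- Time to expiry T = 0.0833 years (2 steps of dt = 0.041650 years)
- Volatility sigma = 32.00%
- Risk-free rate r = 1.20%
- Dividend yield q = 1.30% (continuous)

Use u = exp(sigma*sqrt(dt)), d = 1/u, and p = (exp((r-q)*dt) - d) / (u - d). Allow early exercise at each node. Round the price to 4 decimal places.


Answer: Price = V(0,0) = 0.4575

Derivation:
dt = T/N = 0.041650
u = exp(sigma*sqrt(dt)) = 1.067486; d = 1/u = 0.936780
p = (exp((r-q)*dt) - d) / (u - d) = 0.483360
Discount per step: exp(-r*dt) = 0.999500
Stock lattice S(k, i) with i counting down-moves:
  k=0: S(0,0) = 43.6600
  k=1: S(1,0) = 46.6065; S(1,1) = 40.8998
  k=2: S(2,0) = 49.7518; S(2,1) = 43.6600; S(2,2) = 38.3141
Terminal payoffs V(N, i) = max(K - S_T, 0):
  V(2,0) = 0.000000; V(2,1) = 0.000000; V(2,2) = 1.715860
Backward induction: V(k, i) = exp(-r*dt) * [p * V(k+1, i) + (1-p) * V(k+1, i+1)]; then take max(V_cont, immediate exercise) for American.
  V(1,0) = exp(-r*dt) * [p*0.000000 + (1-p)*0.000000] = 0.000000; exercise = 0.000000; V(1,0) = max -> 0.000000
  V(1,1) = exp(-r*dt) * [p*0.000000 + (1-p)*1.715860] = 0.886038; exercise = 0.000000; V(1,1) = max -> 0.886038
  V(0,0) = exp(-r*dt) * [p*0.000000 + (1-p)*0.886038] = 0.457533; exercise = 0.000000; V(0,0) = max -> 0.457533


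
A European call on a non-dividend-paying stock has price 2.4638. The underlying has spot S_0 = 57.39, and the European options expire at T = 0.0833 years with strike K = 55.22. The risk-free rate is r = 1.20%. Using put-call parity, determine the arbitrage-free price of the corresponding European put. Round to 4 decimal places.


Answer: Put price = 0.2386

Derivation:
Put-call parity: C - P = S_0 * exp(-qT) - K * exp(-rT).
S_0 * exp(-qT) = 57.3900 * 1.00000000 = 57.39000000
K * exp(-rT) = 55.2200 * 0.99900090 = 55.16482967
P = C - S*exp(-qT) + K*exp(-rT)
P = 2.4638 - 57.39000000 + 55.16482967 = 0.2386
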